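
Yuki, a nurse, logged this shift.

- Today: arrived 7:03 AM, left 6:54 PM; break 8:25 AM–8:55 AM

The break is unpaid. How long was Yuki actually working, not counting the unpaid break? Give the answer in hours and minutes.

11 h 21 min

Today: 7:03 AM–6:54 PM = 11 h 51 min; less 30 min break → 11 h 21 min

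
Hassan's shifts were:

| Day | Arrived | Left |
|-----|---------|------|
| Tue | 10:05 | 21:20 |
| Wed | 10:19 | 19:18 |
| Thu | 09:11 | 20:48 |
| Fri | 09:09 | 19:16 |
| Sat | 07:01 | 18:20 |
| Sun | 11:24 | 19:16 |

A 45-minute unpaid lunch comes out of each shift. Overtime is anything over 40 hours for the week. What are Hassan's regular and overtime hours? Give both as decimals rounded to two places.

Tue: 10:05–21:20 = 11 h 15 min; less 45 min break → 10 h 30 min
Wed: 10:19–19:18 = 8 h 59 min; less 45 min break → 8 h 14 min
Thu: 09:11–20:48 = 11 h 37 min; less 45 min break → 10 h 52 min
Fri: 09:09–19:16 = 10 h 7 min; less 45 min break → 9 h 22 min
Sat: 07:01–18:20 = 11 h 19 min; less 45 min break → 10 h 34 min
Sun: 11:24–19:16 = 7 h 52 min; less 45 min break → 7 h 7 min
Total worked: 56 h 39 min = 56.65 h.
Threshold 40 h → overtime 16 h 39 min, regular 40 h 0 min.

Regular 40.00 hours, overtime 16.65 hours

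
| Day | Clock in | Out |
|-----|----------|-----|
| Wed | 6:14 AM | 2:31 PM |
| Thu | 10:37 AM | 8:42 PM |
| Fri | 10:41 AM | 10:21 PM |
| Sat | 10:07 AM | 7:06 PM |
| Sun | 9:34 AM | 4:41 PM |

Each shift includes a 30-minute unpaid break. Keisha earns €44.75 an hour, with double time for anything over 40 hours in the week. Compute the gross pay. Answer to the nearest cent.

Wed: 6:14 AM–2:31 PM = 8 h 17 min; less 30 min break → 7 h 47 min
Thu: 10:37 AM–8:42 PM = 10 h 5 min; less 30 min break → 9 h 35 min
Fri: 10:41 AM–10:21 PM = 11 h 40 min; less 30 min break → 11 h 10 min
Sat: 10:07 AM–7:06 PM = 8 h 59 min; less 30 min break → 8 h 29 min
Sun: 9:34 AM–4:41 PM = 7 h 7 min; less 30 min break → 6 h 37 min
Total worked: 43 h 38 min = 2618 min.
Regular 40 h 0 min = 2400 min at €44.75/h; overtime 3 h 38 min = 218 min at €89.50/h.
Pay = (2400 × €44.75 + 218 × €89.50) ÷ 60 = €2115.18.

€2115.18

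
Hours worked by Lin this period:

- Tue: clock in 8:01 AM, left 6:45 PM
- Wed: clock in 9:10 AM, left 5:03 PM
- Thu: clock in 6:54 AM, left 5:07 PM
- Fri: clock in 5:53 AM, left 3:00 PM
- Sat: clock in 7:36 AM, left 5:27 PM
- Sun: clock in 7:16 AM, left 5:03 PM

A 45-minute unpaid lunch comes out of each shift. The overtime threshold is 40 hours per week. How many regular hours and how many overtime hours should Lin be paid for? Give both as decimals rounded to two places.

Regular 40.00 hours, overtime 13.08 hours

Tue: 8:01 AM–6:45 PM = 10 h 44 min; less 45 min break → 9 h 59 min
Wed: 9:10 AM–5:03 PM = 7 h 53 min; less 45 min break → 7 h 8 min
Thu: 6:54 AM–5:07 PM = 10 h 13 min; less 45 min break → 9 h 28 min
Fri: 5:53 AM–3:00 PM = 9 h 7 min; less 45 min break → 8 h 22 min
Sat: 7:36 AM–5:27 PM = 9 h 51 min; less 45 min break → 9 h 6 min
Sun: 7:16 AM–5:03 PM = 9 h 47 min; less 45 min break → 9 h 2 min
Total worked: 53 h 5 min = 53.08 h.
Threshold 40 h → overtime 13 h 5 min, regular 40 h 0 min.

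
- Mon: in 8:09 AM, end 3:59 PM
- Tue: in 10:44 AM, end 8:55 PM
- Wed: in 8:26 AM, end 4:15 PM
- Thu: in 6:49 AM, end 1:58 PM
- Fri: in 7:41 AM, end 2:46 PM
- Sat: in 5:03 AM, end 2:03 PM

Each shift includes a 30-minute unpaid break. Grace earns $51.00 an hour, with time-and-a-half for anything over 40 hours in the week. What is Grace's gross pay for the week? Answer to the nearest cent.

$2504.10

Mon: 8:09 AM–3:59 PM = 7 h 50 min; less 30 min break → 7 h 20 min
Tue: 10:44 AM–8:55 PM = 10 h 11 min; less 30 min break → 9 h 41 min
Wed: 8:26 AM–4:15 PM = 7 h 49 min; less 30 min break → 7 h 19 min
Thu: 6:49 AM–1:58 PM = 7 h 9 min; less 30 min break → 6 h 39 min
Fri: 7:41 AM–2:46 PM = 7 h 5 min; less 30 min break → 6 h 35 min
Sat: 5:03 AM–2:03 PM = 9 h 0 min; less 30 min break → 8 h 30 min
Total worked: 46 h 4 min = 2764 min.
Regular 40 h 0 min = 2400 min at $51.00/h; overtime 6 h 4 min = 364 min at $76.50/h.
Pay = (2400 × $51.00 + 364 × $76.50) ÷ 60 = $2504.10.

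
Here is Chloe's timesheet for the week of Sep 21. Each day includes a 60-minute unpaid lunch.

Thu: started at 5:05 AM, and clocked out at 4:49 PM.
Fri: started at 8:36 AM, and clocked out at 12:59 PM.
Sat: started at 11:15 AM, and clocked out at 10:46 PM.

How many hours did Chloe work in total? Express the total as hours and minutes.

24 h 38 min

Thu: 5:05 AM–4:49 PM = 11 h 44 min; less 60 min break → 10 h 44 min
Fri: 8:36 AM–12:59 PM = 4 h 23 min; less 60 min break → 3 h 23 min
Sat: 11:15 AM–10:46 PM = 11 h 31 min; less 60 min break → 10 h 31 min
Total: 10 h 44 min + 3 h 23 min + 10 h 31 min = 24 h 38 min.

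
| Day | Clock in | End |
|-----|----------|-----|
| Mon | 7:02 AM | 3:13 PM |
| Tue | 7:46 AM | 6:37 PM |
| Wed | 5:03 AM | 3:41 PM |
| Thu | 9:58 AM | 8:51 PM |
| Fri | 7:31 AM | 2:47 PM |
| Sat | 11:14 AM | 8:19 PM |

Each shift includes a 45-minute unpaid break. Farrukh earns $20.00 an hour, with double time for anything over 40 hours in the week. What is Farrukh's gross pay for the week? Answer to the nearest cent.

Mon: 7:02 AM–3:13 PM = 8 h 11 min; less 45 min break → 7 h 26 min
Tue: 7:46 AM–6:37 PM = 10 h 51 min; less 45 min break → 10 h 6 min
Wed: 5:03 AM–3:41 PM = 10 h 38 min; less 45 min break → 9 h 53 min
Thu: 9:58 AM–8:51 PM = 10 h 53 min; less 45 min break → 10 h 8 min
Fri: 7:31 AM–2:47 PM = 7 h 16 min; less 45 min break → 6 h 31 min
Sat: 11:14 AM–8:19 PM = 9 h 5 min; less 45 min break → 8 h 20 min
Total worked: 52 h 24 min = 3144 min.
Regular 40 h 0 min = 2400 min at $20.00/h; overtime 12 h 24 min = 744 min at $40.00/h.
Pay = (2400 × $20.00 + 744 × $40.00) ÷ 60 = $1296.00.

$1296.00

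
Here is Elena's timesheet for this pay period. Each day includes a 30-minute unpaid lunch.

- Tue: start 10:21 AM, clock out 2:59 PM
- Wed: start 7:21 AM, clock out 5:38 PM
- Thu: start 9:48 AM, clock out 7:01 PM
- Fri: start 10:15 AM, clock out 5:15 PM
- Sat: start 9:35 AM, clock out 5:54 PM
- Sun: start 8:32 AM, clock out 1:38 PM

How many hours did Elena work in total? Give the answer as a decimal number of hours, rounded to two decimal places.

41.55 hours

Tue: 10:21 AM–2:59 PM = 4 h 38 min; less 30 min break → 4 h 8 min
Wed: 7:21 AM–5:38 PM = 10 h 17 min; less 30 min break → 9 h 47 min
Thu: 9:48 AM–7:01 PM = 9 h 13 min; less 30 min break → 8 h 43 min
Fri: 10:15 AM–5:15 PM = 7 h 0 min; less 30 min break → 6 h 30 min
Sat: 9:35 AM–5:54 PM = 8 h 19 min; less 30 min break → 7 h 49 min
Sun: 8:32 AM–1:38 PM = 5 h 6 min; less 30 min break → 4 h 36 min
Total: 4 h 8 min + 9 h 47 min + 8 h 43 min + 6 h 30 min + 7 h 49 min + 4 h 36 min = 41 h 33 min.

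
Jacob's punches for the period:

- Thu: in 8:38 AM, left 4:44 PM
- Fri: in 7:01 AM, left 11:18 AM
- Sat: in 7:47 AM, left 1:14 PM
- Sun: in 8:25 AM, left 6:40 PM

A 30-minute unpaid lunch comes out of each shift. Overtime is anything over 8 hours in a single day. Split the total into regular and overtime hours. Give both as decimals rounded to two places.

Regular 24.33 hours, overtime 1.75 hours

Thu: 8:38 AM–4:44 PM = 8 h 6 min; less 30 min break → 7 h 36 min
Fri: 7:01 AM–11:18 AM = 4 h 17 min; less 30 min break → 3 h 47 min
Sat: 7:47 AM–1:14 PM = 5 h 27 min; less 30 min break → 4 h 57 min
Sun: 8:25 AM–6:40 PM = 10 h 15 min; less 30 min break → 9 h 45 min
Thu reg 7 h 36 min / OT 0 h 0 min; Fri reg 3 h 47 min / OT 0 h 0 min; Sat reg 4 h 57 min / OT 0 h 0 min; Sun reg 8 h 0 min / OT 1 h 45 min.
Totals: regular 24 h 20 min, overtime 1 h 45 min.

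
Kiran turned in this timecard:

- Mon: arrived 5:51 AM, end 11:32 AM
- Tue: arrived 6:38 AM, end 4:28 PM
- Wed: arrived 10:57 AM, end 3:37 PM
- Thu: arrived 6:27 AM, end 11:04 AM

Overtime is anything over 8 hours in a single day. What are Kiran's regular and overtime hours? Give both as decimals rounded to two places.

Regular 22.97 hours, overtime 1.83 hours

Mon: 5:51 AM–11:32 AM = 5 h 41 min
Tue: 6:38 AM–4:28 PM = 9 h 50 min
Wed: 10:57 AM–3:37 PM = 4 h 40 min
Thu: 6:27 AM–11:04 AM = 4 h 37 min
Mon reg 5 h 41 min / OT 0 h 0 min; Tue reg 8 h 0 min / OT 1 h 50 min; Wed reg 4 h 40 min / OT 0 h 0 min; Thu reg 4 h 37 min / OT 0 h 0 min.
Totals: regular 22 h 58 min, overtime 1 h 50 min.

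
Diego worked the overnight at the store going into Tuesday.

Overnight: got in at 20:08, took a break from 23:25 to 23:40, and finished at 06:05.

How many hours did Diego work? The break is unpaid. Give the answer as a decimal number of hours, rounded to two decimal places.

Overnight: 20:08 → midnight = 3 h 52 min; midnight → 06:05 = 6 h 5 min; span 9 h 57 min; less 15 min break → 9 h 42 min

9.70 hours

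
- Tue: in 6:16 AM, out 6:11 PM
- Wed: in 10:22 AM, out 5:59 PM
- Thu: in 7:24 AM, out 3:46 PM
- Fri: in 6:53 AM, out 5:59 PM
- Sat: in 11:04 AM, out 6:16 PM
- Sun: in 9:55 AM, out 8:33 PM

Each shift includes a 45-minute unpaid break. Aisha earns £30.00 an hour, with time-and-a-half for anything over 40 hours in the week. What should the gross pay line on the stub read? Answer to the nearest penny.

Tue: 6:16 AM–6:11 PM = 11 h 55 min; less 45 min break → 11 h 10 min
Wed: 10:22 AM–5:59 PM = 7 h 37 min; less 45 min break → 6 h 52 min
Thu: 7:24 AM–3:46 PM = 8 h 22 min; less 45 min break → 7 h 37 min
Fri: 6:53 AM–5:59 PM = 11 h 6 min; less 45 min break → 10 h 21 min
Sat: 11:04 AM–6:16 PM = 7 h 12 min; less 45 min break → 6 h 27 min
Sun: 9:55 AM–8:33 PM = 10 h 38 min; less 45 min break → 9 h 53 min
Total worked: 52 h 20 min = 3140 min.
Regular 40 h 0 min = 2400 min at £30.00/h; overtime 12 h 20 min = 740 min at £45.00/h.
Pay = (2400 × £30.00 + 740 × £45.00) ÷ 60 = £1755.00.

£1755.00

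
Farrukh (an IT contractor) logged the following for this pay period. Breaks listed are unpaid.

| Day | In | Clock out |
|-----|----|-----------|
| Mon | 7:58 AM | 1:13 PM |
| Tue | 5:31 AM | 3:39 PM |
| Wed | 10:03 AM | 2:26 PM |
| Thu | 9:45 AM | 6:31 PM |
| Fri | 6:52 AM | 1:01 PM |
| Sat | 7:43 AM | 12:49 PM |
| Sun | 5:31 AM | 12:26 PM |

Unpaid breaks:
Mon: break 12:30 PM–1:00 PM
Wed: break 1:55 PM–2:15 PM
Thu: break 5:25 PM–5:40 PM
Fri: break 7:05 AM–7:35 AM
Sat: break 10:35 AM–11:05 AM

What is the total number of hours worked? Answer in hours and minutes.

44 h 37 min

Mon: 7:58 AM–1:13 PM = 5 h 15 min; less 30 min break → 4 h 45 min
Tue: 5:31 AM–3:39 PM = 10 h 8 min
Wed: 10:03 AM–2:26 PM = 4 h 23 min; less 20 min break → 4 h 3 min
Thu: 9:45 AM–6:31 PM = 8 h 46 min; less 15 min break → 8 h 31 min
Fri: 6:52 AM–1:01 PM = 6 h 9 min; less 30 min break → 5 h 39 min
Sat: 7:43 AM–12:49 PM = 5 h 6 min; less 30 min break → 4 h 36 min
Sun: 5:31 AM–12:26 PM = 6 h 55 min
Total: 4 h 45 min + 10 h 8 min + 4 h 3 min + 8 h 31 min + 5 h 39 min + 4 h 36 min + 6 h 55 min = 44 h 37 min.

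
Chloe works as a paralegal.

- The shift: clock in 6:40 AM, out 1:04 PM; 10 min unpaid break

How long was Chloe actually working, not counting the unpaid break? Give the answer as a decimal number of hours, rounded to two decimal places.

6.23 hours

The shift: 6:40 AM–1:04 PM = 6 h 24 min; less 10 min break → 6 h 14 min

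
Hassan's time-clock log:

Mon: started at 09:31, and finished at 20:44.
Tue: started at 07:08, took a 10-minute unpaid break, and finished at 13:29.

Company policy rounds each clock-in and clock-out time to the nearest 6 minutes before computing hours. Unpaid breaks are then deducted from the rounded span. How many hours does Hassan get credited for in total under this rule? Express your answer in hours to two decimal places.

Mon: in 09:31→09:30, out 20:44→20:42; 11 h 12 min
Tue: in 07:08→07:06, out 13:29→13:30; 6 h 24 min − 10 min = 6 h 14 min
Total credited: 17 h 26 min.

17.43 hours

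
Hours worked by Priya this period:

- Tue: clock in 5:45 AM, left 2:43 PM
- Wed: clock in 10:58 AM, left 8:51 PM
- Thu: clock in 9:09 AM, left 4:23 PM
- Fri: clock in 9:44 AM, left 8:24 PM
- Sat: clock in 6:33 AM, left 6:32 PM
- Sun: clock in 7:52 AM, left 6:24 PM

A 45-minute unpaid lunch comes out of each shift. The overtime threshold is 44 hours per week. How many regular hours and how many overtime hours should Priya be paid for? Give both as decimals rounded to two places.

Tue: 5:45 AM–2:43 PM = 8 h 58 min; less 45 min break → 8 h 13 min
Wed: 10:58 AM–8:51 PM = 9 h 53 min; less 45 min break → 9 h 8 min
Thu: 9:09 AM–4:23 PM = 7 h 14 min; less 45 min break → 6 h 29 min
Fri: 9:44 AM–8:24 PM = 10 h 40 min; less 45 min break → 9 h 55 min
Sat: 6:33 AM–6:32 PM = 11 h 59 min; less 45 min break → 11 h 14 min
Sun: 7:52 AM–6:24 PM = 10 h 32 min; less 45 min break → 9 h 47 min
Total worked: 54 h 46 min = 54.77 h.
Threshold 44 h → overtime 10 h 46 min, regular 44 h 0 min.

Regular 44.00 hours, overtime 10.77 hours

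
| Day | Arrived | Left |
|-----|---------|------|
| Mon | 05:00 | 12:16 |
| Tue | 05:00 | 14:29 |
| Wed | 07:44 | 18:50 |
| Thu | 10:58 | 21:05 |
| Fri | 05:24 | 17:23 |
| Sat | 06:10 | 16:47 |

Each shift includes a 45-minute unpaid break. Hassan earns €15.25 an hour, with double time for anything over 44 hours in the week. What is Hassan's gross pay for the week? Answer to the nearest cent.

Mon: 05:00–12:16 = 7 h 16 min; less 45 min break → 6 h 31 min
Tue: 05:00–14:29 = 9 h 29 min; less 45 min break → 8 h 44 min
Wed: 07:44–18:50 = 11 h 6 min; less 45 min break → 10 h 21 min
Thu: 10:58–21:05 = 10 h 7 min; less 45 min break → 9 h 22 min
Fri: 05:24–17:23 = 11 h 59 min; less 45 min break → 11 h 14 min
Sat: 06:10–16:47 = 10 h 37 min; less 45 min break → 9 h 52 min
Total worked: 56 h 4 min = 3364 min.
Regular 44 h 0 min = 2640 min at €15.25/h; overtime 12 h 4 min = 724 min at €30.50/h.
Pay = (2640 × €15.25 + 724 × €30.50) ÷ 60 = €1039.03.

€1039.03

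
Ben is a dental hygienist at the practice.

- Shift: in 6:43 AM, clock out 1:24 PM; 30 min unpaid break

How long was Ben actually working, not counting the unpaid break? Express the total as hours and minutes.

6 h 11 min

Shift: 6:43 AM–1:24 PM = 6 h 41 min; less 30 min break → 6 h 11 min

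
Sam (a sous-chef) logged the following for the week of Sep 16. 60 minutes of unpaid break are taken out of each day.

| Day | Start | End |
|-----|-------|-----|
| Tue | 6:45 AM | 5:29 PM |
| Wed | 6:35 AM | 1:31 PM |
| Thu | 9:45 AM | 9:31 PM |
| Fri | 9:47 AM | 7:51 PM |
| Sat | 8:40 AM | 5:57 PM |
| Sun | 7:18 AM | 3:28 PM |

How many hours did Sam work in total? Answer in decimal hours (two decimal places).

Tue: 6:45 AM–5:29 PM = 10 h 44 min; less 60 min break → 9 h 44 min
Wed: 6:35 AM–1:31 PM = 6 h 56 min; less 60 min break → 5 h 56 min
Thu: 9:45 AM–9:31 PM = 11 h 46 min; less 60 min break → 10 h 46 min
Fri: 9:47 AM–7:51 PM = 10 h 4 min; less 60 min break → 9 h 4 min
Sat: 8:40 AM–5:57 PM = 9 h 17 min; less 60 min break → 8 h 17 min
Sun: 7:18 AM–3:28 PM = 8 h 10 min; less 60 min break → 7 h 10 min
Total: 9 h 44 min + 5 h 56 min + 10 h 46 min + 9 h 4 min + 8 h 17 min + 7 h 10 min = 50 h 57 min.

50.95 hours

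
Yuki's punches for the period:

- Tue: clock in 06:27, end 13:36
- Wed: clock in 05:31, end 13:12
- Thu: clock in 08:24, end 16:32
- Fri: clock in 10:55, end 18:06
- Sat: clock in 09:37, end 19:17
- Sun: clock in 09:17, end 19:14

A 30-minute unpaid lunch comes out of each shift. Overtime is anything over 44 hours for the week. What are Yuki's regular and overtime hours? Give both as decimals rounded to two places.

Tue: 06:27–13:36 = 7 h 9 min; less 30 min break → 6 h 39 min
Wed: 05:31–13:12 = 7 h 41 min; less 30 min break → 7 h 11 min
Thu: 08:24–16:32 = 8 h 8 min; less 30 min break → 7 h 38 min
Fri: 10:55–18:06 = 7 h 11 min; less 30 min break → 6 h 41 min
Sat: 09:37–19:17 = 9 h 40 min; less 30 min break → 9 h 10 min
Sun: 09:17–19:14 = 9 h 57 min; less 30 min break → 9 h 27 min
Total worked: 46 h 46 min = 46.77 h.
Threshold 44 h → overtime 2 h 46 min, regular 44 h 0 min.

Regular 44.00 hours, overtime 2.77 hours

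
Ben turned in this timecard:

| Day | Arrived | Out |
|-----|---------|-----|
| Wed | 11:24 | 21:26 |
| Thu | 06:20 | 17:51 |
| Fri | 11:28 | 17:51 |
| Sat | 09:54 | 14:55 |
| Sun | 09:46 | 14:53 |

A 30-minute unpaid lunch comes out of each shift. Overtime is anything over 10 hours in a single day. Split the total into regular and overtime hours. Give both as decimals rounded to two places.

Wed: 11:24–21:26 = 10 h 2 min; less 30 min break → 9 h 32 min
Thu: 06:20–17:51 = 11 h 31 min; less 30 min break → 11 h 1 min
Fri: 11:28–17:51 = 6 h 23 min; less 30 min break → 5 h 53 min
Sat: 09:54–14:55 = 5 h 1 min; less 30 min break → 4 h 31 min
Sun: 09:46–14:53 = 5 h 7 min; less 30 min break → 4 h 37 min
Wed reg 9 h 32 min / OT 0 h 0 min; Thu reg 10 h 0 min / OT 1 h 1 min; Fri reg 5 h 53 min / OT 0 h 0 min; Sat reg 4 h 31 min / OT 0 h 0 min; Sun reg 4 h 37 min / OT 0 h 0 min.
Totals: regular 34 h 33 min, overtime 1 h 1 min.

Regular 34.55 hours, overtime 1.02 hours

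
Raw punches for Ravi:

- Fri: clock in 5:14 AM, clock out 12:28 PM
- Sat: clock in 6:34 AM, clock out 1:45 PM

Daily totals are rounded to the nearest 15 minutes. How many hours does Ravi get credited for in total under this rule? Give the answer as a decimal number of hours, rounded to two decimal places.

Fri: 5:14 AM–12:28 PM = 7 h 14 min → rounds to 7 h 15 min
Sat: 6:34 AM–1:45 PM = 7 h 11 min → rounds to 7 h 15 min
Total credited: 14 h 30 min.

14.50 hours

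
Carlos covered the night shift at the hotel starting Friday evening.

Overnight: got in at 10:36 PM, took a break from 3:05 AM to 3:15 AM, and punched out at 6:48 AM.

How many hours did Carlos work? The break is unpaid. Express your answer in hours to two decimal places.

Overnight: 10:36 PM → midnight = 1 h 24 min; midnight → 6:48 AM = 6 h 48 min; span 8 h 12 min; less 10 min break → 8 h 2 min

8.03 hours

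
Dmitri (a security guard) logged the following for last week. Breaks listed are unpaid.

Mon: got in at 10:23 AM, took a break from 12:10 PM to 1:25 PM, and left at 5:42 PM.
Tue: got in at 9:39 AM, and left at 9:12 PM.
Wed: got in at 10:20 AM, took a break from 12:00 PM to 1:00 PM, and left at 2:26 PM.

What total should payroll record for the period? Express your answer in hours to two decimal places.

20.72 hours

Mon: 10:23 AM–5:42 PM = 7 h 19 min; less 75 min break → 6 h 4 min
Tue: 9:39 AM–9:12 PM = 11 h 33 min
Wed: 10:20 AM–2:26 PM = 4 h 6 min; less 60 min break → 3 h 6 min
Total: 6 h 4 min + 11 h 33 min + 3 h 6 min = 20 h 43 min.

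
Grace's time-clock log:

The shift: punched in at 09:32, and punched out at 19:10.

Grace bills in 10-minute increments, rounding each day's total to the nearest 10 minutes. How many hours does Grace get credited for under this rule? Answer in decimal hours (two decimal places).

9.67 hours

The shift: 09:32–19:10 = 9 h 38 min → rounds to 9 h 40 min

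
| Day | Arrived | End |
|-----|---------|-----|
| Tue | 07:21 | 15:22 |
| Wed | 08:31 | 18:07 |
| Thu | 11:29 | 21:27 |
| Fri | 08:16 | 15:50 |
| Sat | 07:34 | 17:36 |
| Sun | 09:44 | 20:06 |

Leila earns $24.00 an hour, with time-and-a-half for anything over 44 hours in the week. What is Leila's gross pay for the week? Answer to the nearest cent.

$1471.80

Tue: 07:21–15:22 = 8 h 1 min
Wed: 08:31–18:07 = 9 h 36 min
Thu: 11:29–21:27 = 9 h 58 min
Fri: 08:16–15:50 = 7 h 34 min
Sat: 07:34–17:36 = 10 h 2 min
Sun: 09:44–20:06 = 10 h 22 min
Total worked: 55 h 33 min = 3333 min.
Regular 44 h 0 min = 2640 min at $24.00/h; overtime 11 h 33 min = 693 min at $36.00/h.
Pay = (2640 × $24.00 + 693 × $36.00) ÷ 60 = $1471.80.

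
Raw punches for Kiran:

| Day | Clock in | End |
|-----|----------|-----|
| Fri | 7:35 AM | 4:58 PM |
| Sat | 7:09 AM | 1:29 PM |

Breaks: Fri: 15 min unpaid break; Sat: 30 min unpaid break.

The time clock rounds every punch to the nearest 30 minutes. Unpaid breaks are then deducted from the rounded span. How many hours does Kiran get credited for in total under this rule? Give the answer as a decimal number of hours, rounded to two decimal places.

15.25 hours

Fri: in 7:35 AM→7:30 AM, out 4:58 PM→5:00 PM; 9 h 30 min − 15 min = 9 h 15 min
Sat: in 7:09 AM→7:00 AM, out 1:29 PM→1:30 PM; 6 h 30 min − 30 min = 6 h 0 min
Total credited: 15 h 15 min.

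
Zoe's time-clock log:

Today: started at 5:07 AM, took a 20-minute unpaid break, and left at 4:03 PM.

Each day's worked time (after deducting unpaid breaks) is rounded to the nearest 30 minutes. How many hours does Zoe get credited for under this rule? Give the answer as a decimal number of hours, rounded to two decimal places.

10.50 hours

Today: 5:07 AM–4:03 PM = 10 h 56 min − 20 min = 10 h 36 min → rounds to 10 h 30 min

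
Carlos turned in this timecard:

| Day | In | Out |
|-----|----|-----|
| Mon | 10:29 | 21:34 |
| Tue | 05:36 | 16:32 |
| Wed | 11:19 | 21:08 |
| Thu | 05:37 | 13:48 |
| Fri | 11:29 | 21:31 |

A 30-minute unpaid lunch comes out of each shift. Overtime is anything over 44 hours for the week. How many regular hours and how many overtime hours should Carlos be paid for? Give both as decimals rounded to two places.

Mon: 10:29–21:34 = 11 h 5 min; less 30 min break → 10 h 35 min
Tue: 05:36–16:32 = 10 h 56 min; less 30 min break → 10 h 26 min
Wed: 11:19–21:08 = 9 h 49 min; less 30 min break → 9 h 19 min
Thu: 05:37–13:48 = 8 h 11 min; less 30 min break → 7 h 41 min
Fri: 11:29–21:31 = 10 h 2 min; less 30 min break → 9 h 32 min
Total worked: 47 h 33 min = 47.55 h.
Threshold 44 h → overtime 3 h 33 min, regular 44 h 0 min.

Regular 44.00 hours, overtime 3.55 hours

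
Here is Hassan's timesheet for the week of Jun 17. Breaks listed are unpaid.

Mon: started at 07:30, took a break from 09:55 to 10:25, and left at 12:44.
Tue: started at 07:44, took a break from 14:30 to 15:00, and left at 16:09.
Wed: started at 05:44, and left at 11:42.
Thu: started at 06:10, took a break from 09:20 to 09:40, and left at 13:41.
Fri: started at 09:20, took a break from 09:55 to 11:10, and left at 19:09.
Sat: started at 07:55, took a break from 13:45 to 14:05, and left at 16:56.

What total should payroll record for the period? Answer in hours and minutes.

Mon: 07:30–12:44 = 5 h 14 min; less 30 min break → 4 h 44 min
Tue: 07:44–16:09 = 8 h 25 min; less 30 min break → 7 h 55 min
Wed: 05:44–11:42 = 5 h 58 min
Thu: 06:10–13:41 = 7 h 31 min; less 20 min break → 7 h 11 min
Fri: 09:20–19:09 = 9 h 49 min; less 75 min break → 8 h 34 min
Sat: 07:55–16:56 = 9 h 1 min; less 20 min break → 8 h 41 min
Total: 4 h 44 min + 7 h 55 min + 5 h 58 min + 7 h 11 min + 8 h 34 min + 8 h 41 min = 43 h 3 min.

43 h 3 min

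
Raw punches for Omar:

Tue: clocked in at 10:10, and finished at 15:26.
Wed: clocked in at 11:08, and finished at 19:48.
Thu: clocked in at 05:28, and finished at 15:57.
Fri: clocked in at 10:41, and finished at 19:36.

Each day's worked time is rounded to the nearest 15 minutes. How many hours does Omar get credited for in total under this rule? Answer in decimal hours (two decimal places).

33.50 hours

Tue: 10:10–15:26 = 5 h 16 min → rounds to 5 h 15 min
Wed: 11:08–19:48 = 8 h 40 min → rounds to 8 h 45 min
Thu: 05:28–15:57 = 10 h 29 min → rounds to 10 h 30 min
Fri: 10:41–19:36 = 8 h 55 min → rounds to 9 h 0 min
Total credited: 33 h 30 min.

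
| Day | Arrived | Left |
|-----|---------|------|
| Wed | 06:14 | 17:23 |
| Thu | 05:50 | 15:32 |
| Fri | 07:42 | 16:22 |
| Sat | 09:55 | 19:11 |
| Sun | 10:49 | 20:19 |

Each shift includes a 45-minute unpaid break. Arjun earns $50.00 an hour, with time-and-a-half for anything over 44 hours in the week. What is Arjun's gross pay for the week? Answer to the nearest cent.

Wed: 06:14–17:23 = 11 h 9 min; less 45 min break → 10 h 24 min
Thu: 05:50–15:32 = 9 h 42 min; less 45 min break → 8 h 57 min
Fri: 07:42–16:22 = 8 h 40 min; less 45 min break → 7 h 55 min
Sat: 09:55–19:11 = 9 h 16 min; less 45 min break → 8 h 31 min
Sun: 10:49–20:19 = 9 h 30 min; less 45 min break → 8 h 45 min
Total worked: 44 h 32 min = 2672 min.
Regular 44 h 0 min = 2640 min at $50.00/h; overtime 0 h 32 min = 32 min at $75.00/h.
Pay = (2640 × $50.00 + 32 × $75.00) ÷ 60 = $2240.00.

$2240.00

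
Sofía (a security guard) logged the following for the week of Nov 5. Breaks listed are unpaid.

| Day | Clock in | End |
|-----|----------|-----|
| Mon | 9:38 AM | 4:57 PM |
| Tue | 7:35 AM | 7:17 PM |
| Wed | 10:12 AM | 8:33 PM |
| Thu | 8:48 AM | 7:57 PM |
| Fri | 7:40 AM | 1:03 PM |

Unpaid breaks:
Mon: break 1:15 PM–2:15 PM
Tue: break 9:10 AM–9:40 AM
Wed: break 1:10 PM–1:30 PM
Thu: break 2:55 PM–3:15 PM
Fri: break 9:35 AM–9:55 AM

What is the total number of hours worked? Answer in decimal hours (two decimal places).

Mon: 9:38 AM–4:57 PM = 7 h 19 min; less 60 min break → 6 h 19 min
Tue: 7:35 AM–7:17 PM = 11 h 42 min; less 30 min break → 11 h 12 min
Wed: 10:12 AM–8:33 PM = 10 h 21 min; less 20 min break → 10 h 1 min
Thu: 8:48 AM–7:57 PM = 11 h 9 min; less 20 min break → 10 h 49 min
Fri: 7:40 AM–1:03 PM = 5 h 23 min; less 20 min break → 5 h 3 min
Total: 6 h 19 min + 11 h 12 min + 10 h 1 min + 10 h 49 min + 5 h 3 min = 43 h 24 min.

43.40 hours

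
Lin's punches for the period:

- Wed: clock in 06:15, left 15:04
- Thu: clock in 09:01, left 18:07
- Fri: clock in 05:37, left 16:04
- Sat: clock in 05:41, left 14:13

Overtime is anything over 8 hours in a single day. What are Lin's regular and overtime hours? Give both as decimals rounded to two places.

Regular 32.00 hours, overtime 4.90 hours

Wed: 06:15–15:04 = 8 h 49 min
Thu: 09:01–18:07 = 9 h 6 min
Fri: 05:37–16:04 = 10 h 27 min
Sat: 05:41–14:13 = 8 h 32 min
Wed reg 8 h 0 min / OT 0 h 49 min; Thu reg 8 h 0 min / OT 1 h 6 min; Fri reg 8 h 0 min / OT 2 h 27 min; Sat reg 8 h 0 min / OT 0 h 32 min.
Totals: regular 32 h 0 min, overtime 4 h 54 min.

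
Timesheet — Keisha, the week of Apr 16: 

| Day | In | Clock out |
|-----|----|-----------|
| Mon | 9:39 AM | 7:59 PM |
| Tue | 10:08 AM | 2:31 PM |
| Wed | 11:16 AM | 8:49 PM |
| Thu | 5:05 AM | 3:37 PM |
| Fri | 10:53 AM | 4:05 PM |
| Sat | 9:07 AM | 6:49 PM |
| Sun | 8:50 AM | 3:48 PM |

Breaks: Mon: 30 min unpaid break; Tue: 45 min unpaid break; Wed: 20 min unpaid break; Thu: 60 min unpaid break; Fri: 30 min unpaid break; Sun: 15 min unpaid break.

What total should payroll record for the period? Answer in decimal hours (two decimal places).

Mon: 9:39 AM–7:59 PM = 10 h 20 min; less 30 min break → 9 h 50 min
Tue: 10:08 AM–2:31 PM = 4 h 23 min; less 45 min break → 3 h 38 min
Wed: 11:16 AM–8:49 PM = 9 h 33 min; less 20 min break → 9 h 13 min
Thu: 5:05 AM–3:37 PM = 10 h 32 min; less 60 min break → 9 h 32 min
Fri: 10:53 AM–4:05 PM = 5 h 12 min; less 30 min break → 4 h 42 min
Sat: 9:07 AM–6:49 PM = 9 h 42 min
Sun: 8:50 AM–3:48 PM = 6 h 58 min; less 15 min break → 6 h 43 min
Total: 9 h 50 min + 3 h 38 min + 9 h 13 min + 9 h 32 min + 4 h 42 min + 9 h 42 min + 6 h 43 min = 53 h 20 min.

53.33 hours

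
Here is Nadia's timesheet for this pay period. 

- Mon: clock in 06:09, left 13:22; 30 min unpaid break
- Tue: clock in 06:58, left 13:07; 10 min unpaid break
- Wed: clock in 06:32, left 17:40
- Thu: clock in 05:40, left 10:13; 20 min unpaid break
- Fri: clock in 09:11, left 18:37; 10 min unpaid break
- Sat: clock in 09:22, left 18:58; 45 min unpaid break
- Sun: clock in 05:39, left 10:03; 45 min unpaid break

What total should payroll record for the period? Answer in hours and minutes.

49 h 49 min

Mon: 06:09–13:22 = 7 h 13 min; less 30 min break → 6 h 43 min
Tue: 06:58–13:07 = 6 h 9 min; less 10 min break → 5 h 59 min
Wed: 06:32–17:40 = 11 h 8 min
Thu: 05:40–10:13 = 4 h 33 min; less 20 min break → 4 h 13 min
Fri: 09:11–18:37 = 9 h 26 min; less 10 min break → 9 h 16 min
Sat: 09:22–18:58 = 9 h 36 min; less 45 min break → 8 h 51 min
Sun: 05:39–10:03 = 4 h 24 min; less 45 min break → 3 h 39 min
Total: 6 h 43 min + 5 h 59 min + 11 h 8 min + 4 h 13 min + 9 h 16 min + 8 h 51 min + 3 h 39 min = 49 h 49 min.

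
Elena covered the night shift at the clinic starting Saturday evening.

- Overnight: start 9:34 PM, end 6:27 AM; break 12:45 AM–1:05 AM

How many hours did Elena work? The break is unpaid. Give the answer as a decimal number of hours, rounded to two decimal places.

8.55 hours

Overnight: 9:34 PM → midnight = 2 h 26 min; midnight → 6:27 AM = 6 h 27 min; span 8 h 53 min; less 20 min break → 8 h 33 min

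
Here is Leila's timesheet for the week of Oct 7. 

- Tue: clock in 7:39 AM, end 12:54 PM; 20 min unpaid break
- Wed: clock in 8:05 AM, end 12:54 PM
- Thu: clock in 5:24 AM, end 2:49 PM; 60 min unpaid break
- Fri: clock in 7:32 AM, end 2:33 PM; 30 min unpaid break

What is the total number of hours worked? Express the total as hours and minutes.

Tue: 7:39 AM–12:54 PM = 5 h 15 min; less 20 min break → 4 h 55 min
Wed: 8:05 AM–12:54 PM = 4 h 49 min
Thu: 5:24 AM–2:49 PM = 9 h 25 min; less 60 min break → 8 h 25 min
Fri: 7:32 AM–2:33 PM = 7 h 1 min; less 30 min break → 6 h 31 min
Total: 4 h 55 min + 4 h 49 min + 8 h 25 min + 6 h 31 min = 24 h 40 min.

24 h 40 min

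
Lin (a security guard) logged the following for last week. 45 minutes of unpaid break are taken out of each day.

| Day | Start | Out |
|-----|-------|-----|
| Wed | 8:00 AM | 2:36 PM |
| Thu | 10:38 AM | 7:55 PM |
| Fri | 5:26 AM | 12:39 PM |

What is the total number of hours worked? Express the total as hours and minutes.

20 h 51 min

Wed: 8:00 AM–2:36 PM = 6 h 36 min; less 45 min break → 5 h 51 min
Thu: 10:38 AM–7:55 PM = 9 h 17 min; less 45 min break → 8 h 32 min
Fri: 5:26 AM–12:39 PM = 7 h 13 min; less 45 min break → 6 h 28 min
Total: 5 h 51 min + 8 h 32 min + 6 h 28 min = 20 h 51 min.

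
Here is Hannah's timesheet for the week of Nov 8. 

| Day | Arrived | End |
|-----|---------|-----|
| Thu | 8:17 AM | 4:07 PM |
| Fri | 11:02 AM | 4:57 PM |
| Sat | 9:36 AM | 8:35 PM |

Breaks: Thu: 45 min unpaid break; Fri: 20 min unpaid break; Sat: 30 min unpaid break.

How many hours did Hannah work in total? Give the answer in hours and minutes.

23 h 9 min

Thu: 8:17 AM–4:07 PM = 7 h 50 min; less 45 min break → 7 h 5 min
Fri: 11:02 AM–4:57 PM = 5 h 55 min; less 20 min break → 5 h 35 min
Sat: 9:36 AM–8:35 PM = 10 h 59 min; less 30 min break → 10 h 29 min
Total: 7 h 5 min + 5 h 35 min + 10 h 29 min = 23 h 9 min.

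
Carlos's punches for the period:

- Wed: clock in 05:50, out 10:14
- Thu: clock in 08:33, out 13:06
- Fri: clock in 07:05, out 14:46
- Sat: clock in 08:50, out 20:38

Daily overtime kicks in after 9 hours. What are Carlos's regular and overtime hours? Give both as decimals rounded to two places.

Regular 25.63 hours, overtime 2.80 hours

Wed: 05:50–10:14 = 4 h 24 min
Thu: 08:33–13:06 = 4 h 33 min
Fri: 07:05–14:46 = 7 h 41 min
Sat: 08:50–20:38 = 11 h 48 min
Wed reg 4 h 24 min / OT 0 h 0 min; Thu reg 4 h 33 min / OT 0 h 0 min; Fri reg 7 h 41 min / OT 0 h 0 min; Sat reg 9 h 0 min / OT 2 h 48 min.
Totals: regular 25 h 38 min, overtime 2 h 48 min.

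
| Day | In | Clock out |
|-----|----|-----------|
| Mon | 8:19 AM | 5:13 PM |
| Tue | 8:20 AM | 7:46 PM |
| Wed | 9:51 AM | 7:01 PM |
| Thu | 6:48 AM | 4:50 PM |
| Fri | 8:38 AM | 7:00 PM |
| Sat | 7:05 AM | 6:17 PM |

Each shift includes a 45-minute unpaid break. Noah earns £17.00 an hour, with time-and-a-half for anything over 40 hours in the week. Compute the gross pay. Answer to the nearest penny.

Mon: 8:19 AM–5:13 PM = 8 h 54 min; less 45 min break → 8 h 9 min
Tue: 8:20 AM–7:46 PM = 11 h 26 min; less 45 min break → 10 h 41 min
Wed: 9:51 AM–7:01 PM = 9 h 10 min; less 45 min break → 8 h 25 min
Thu: 6:48 AM–4:50 PM = 10 h 2 min; less 45 min break → 9 h 17 min
Fri: 8:38 AM–7:00 PM = 10 h 22 min; less 45 min break → 9 h 37 min
Sat: 7:05 AM–6:17 PM = 11 h 12 min; less 45 min break → 10 h 27 min
Total worked: 56 h 36 min = 3396 min.
Regular 40 h 0 min = 2400 min at £17.00/h; overtime 16 h 36 min = 996 min at £25.50/h.
Pay = (2400 × £17.00 + 996 × £25.50) ÷ 60 = £1103.30.

£1103.30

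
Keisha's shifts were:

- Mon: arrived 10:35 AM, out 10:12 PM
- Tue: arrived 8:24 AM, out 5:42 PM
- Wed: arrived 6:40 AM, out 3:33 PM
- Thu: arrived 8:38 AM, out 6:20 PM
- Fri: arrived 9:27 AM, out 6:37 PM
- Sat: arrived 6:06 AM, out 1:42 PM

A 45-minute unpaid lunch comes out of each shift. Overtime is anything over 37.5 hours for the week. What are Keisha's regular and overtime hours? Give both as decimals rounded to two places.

Regular 37.50 hours, overtime 14.27 hours

Mon: 10:35 AM–10:12 PM = 11 h 37 min; less 45 min break → 10 h 52 min
Tue: 8:24 AM–5:42 PM = 9 h 18 min; less 45 min break → 8 h 33 min
Wed: 6:40 AM–3:33 PM = 8 h 53 min; less 45 min break → 8 h 8 min
Thu: 8:38 AM–6:20 PM = 9 h 42 min; less 45 min break → 8 h 57 min
Fri: 9:27 AM–6:37 PM = 9 h 10 min; less 45 min break → 8 h 25 min
Sat: 6:06 AM–1:42 PM = 7 h 36 min; less 45 min break → 6 h 51 min
Total worked: 51 h 46 min = 51.77 h.
Threshold 37.5 h → overtime 14 h 16 min, regular 37 h 30 min.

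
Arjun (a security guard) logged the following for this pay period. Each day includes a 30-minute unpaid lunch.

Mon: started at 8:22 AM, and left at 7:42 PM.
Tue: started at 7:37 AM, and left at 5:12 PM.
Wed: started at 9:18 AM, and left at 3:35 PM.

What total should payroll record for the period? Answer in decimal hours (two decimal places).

Mon: 8:22 AM–7:42 PM = 11 h 20 min; less 30 min break → 10 h 50 min
Tue: 7:37 AM–5:12 PM = 9 h 35 min; less 30 min break → 9 h 5 min
Wed: 9:18 AM–3:35 PM = 6 h 17 min; less 30 min break → 5 h 47 min
Total: 10 h 50 min + 9 h 5 min + 5 h 47 min = 25 h 42 min.

25.70 hours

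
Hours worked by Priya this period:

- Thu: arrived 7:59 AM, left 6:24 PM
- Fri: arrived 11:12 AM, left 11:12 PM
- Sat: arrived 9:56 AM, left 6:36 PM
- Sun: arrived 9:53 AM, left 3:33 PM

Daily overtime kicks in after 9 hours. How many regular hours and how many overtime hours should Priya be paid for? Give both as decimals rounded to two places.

Regular 32.33 hours, overtime 4.42 hours

Thu: 7:59 AM–6:24 PM = 10 h 25 min
Fri: 11:12 AM–11:12 PM = 12 h 0 min
Sat: 9:56 AM–6:36 PM = 8 h 40 min
Sun: 9:53 AM–3:33 PM = 5 h 40 min
Thu reg 9 h 0 min / OT 1 h 25 min; Fri reg 9 h 0 min / OT 3 h 0 min; Sat reg 8 h 40 min / OT 0 h 0 min; Sun reg 5 h 40 min / OT 0 h 0 min.
Totals: regular 32 h 20 min, overtime 4 h 25 min.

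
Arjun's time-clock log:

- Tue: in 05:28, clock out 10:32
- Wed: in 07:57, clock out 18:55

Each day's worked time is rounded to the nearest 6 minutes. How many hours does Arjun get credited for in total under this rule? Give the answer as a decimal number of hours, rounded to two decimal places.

Tue: 05:28–10:32 = 5 h 4 min → rounds to 5 h 6 min
Wed: 07:57–18:55 = 10 h 58 min → rounds to 11 h 0 min
Total credited: 16 h 6 min.

16.10 hours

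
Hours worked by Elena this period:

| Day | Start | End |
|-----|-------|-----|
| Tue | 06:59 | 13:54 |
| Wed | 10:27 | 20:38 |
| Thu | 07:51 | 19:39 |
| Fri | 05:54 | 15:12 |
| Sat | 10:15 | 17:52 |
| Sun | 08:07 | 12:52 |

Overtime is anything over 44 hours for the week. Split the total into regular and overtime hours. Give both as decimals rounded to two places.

Regular 44.00 hours, overtime 6.57 hours

Tue: 06:59–13:54 = 6 h 55 min
Wed: 10:27–20:38 = 10 h 11 min
Thu: 07:51–19:39 = 11 h 48 min
Fri: 05:54–15:12 = 9 h 18 min
Sat: 10:15–17:52 = 7 h 37 min
Sun: 08:07–12:52 = 4 h 45 min
Total worked: 50 h 34 min = 50.57 h.
Threshold 44 h → overtime 6 h 34 min, regular 44 h 0 min.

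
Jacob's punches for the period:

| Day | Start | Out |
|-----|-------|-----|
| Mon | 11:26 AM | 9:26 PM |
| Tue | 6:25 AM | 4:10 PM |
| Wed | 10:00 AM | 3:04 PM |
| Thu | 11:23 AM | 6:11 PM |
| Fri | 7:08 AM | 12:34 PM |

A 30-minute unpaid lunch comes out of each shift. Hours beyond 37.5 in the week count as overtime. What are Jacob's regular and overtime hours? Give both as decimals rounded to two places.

Regular 34.55 hours, overtime 0.00 hours

Mon: 11:26 AM–9:26 PM = 10 h 0 min; less 30 min break → 9 h 30 min
Tue: 6:25 AM–4:10 PM = 9 h 45 min; less 30 min break → 9 h 15 min
Wed: 10:00 AM–3:04 PM = 5 h 4 min; less 30 min break → 4 h 34 min
Thu: 11:23 AM–6:11 PM = 6 h 48 min; less 30 min break → 6 h 18 min
Fri: 7:08 AM–12:34 PM = 5 h 26 min; less 30 min break → 4 h 56 min
Total worked: 34 h 33 min = 34.55 h.
Threshold 37.5 h → overtime 0 h 0 min, regular 34 h 33 min.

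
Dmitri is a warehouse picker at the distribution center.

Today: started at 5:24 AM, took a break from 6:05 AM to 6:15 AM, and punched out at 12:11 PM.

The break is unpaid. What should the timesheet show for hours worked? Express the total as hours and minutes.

Today: 5:24 AM–12:11 PM = 6 h 47 min; less 10 min break → 6 h 37 min

6 h 37 min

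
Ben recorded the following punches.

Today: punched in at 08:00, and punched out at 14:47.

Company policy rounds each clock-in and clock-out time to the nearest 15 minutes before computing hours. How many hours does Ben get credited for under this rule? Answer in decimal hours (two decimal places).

6.75 hours

Today: in 08:00→08:00, out 14:47→14:45; 6 h 45 min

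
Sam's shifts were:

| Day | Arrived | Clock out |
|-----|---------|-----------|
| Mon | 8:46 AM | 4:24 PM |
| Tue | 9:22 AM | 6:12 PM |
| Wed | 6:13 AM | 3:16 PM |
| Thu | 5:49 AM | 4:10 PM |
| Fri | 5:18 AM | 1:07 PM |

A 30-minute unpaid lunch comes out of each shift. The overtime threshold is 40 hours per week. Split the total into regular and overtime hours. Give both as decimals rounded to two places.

Regular 40.00 hours, overtime 1.18 hours

Mon: 8:46 AM–4:24 PM = 7 h 38 min; less 30 min break → 7 h 8 min
Tue: 9:22 AM–6:12 PM = 8 h 50 min; less 30 min break → 8 h 20 min
Wed: 6:13 AM–3:16 PM = 9 h 3 min; less 30 min break → 8 h 33 min
Thu: 5:49 AM–4:10 PM = 10 h 21 min; less 30 min break → 9 h 51 min
Fri: 5:18 AM–1:07 PM = 7 h 49 min; less 30 min break → 7 h 19 min
Total worked: 41 h 11 min = 41.18 h.
Threshold 40 h → overtime 1 h 11 min, regular 40 h 0 min.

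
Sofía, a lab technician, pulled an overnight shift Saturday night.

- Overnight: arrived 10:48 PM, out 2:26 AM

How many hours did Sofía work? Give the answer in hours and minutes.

3 h 38 min

Overnight: 10:48 PM → midnight = 1 h 12 min; midnight → 2:26 AM = 2 h 26 min; span 3 h 38 min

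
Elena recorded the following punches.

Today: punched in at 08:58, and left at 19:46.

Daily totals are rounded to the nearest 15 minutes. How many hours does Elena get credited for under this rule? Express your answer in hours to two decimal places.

Today: 08:58–19:46 = 10 h 48 min → rounds to 10 h 45 min

10.75 hours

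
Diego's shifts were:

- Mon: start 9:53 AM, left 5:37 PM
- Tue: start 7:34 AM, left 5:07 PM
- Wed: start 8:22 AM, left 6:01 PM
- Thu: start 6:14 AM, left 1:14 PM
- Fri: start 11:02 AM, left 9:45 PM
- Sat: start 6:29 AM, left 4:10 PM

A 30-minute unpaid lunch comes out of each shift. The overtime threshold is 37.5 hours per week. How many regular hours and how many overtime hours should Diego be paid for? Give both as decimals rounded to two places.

Regular 37.50 hours, overtime 13.83 hours

Mon: 9:53 AM–5:37 PM = 7 h 44 min; less 30 min break → 7 h 14 min
Tue: 7:34 AM–5:07 PM = 9 h 33 min; less 30 min break → 9 h 3 min
Wed: 8:22 AM–6:01 PM = 9 h 39 min; less 30 min break → 9 h 9 min
Thu: 6:14 AM–1:14 PM = 7 h 0 min; less 30 min break → 6 h 30 min
Fri: 11:02 AM–9:45 PM = 10 h 43 min; less 30 min break → 10 h 13 min
Sat: 6:29 AM–4:10 PM = 9 h 41 min; less 30 min break → 9 h 11 min
Total worked: 51 h 20 min = 51.33 h.
Threshold 37.5 h → overtime 13 h 50 min, regular 37 h 30 min.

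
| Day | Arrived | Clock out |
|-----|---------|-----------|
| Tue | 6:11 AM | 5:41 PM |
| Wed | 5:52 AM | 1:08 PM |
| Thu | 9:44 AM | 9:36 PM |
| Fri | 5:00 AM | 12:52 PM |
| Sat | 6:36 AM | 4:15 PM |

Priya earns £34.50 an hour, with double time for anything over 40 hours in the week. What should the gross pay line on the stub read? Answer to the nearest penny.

Tue: 6:11 AM–5:41 PM = 11 h 30 min
Wed: 5:52 AM–1:08 PM = 7 h 16 min
Thu: 9:44 AM–9:36 PM = 11 h 52 min
Fri: 5:00 AM–12:52 PM = 7 h 52 min
Sat: 6:36 AM–4:15 PM = 9 h 39 min
Total worked: 48 h 9 min = 2889 min.
Regular 40 h 0 min = 2400 min at £34.50/h; overtime 8 h 9 min = 489 min at £69.00/h.
Pay = (2400 × £34.50 + 489 × £69.00) ÷ 60 = £1942.35.

£1942.35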